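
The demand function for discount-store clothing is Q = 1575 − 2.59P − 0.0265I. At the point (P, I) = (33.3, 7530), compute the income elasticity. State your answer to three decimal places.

At P = 33.3, I = 7530: Q = 1289.208.
Holding P constant, ∂Q/∂I = −0.0265.
η_I = (∂Q/∂I)·(I/Q) = -0.0265 × (7530/1289.208) = -0.155.

-0.155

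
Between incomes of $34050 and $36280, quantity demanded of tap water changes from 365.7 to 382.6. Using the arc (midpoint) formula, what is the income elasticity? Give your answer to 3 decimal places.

ΔQ = 382.6 − 365.7 = 16.9; midpoint Q̄ = (365.7 + 382.6)/2 = 374.15.
ΔI = 36280 − 34050 = 2230; midpoint Ī = (34050 + 36280)/2 = 35165.
η = (ΔQ/Q̄) ÷ (ΔI/Ī) = (16.9/374.15) ÷ (2230/35165) = 0.712.

0.712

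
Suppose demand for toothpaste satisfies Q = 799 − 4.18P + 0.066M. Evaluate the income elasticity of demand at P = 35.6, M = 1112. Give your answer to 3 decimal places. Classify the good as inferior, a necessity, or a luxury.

At P = 35.6, M = 1112: Q = 723.584.
Holding P constant, ∂Q/∂M = 0.066.
η_M = (∂Q/∂M)·(M/Q) = 0.066 × (1112/723.584) = 0.101.
Since 0 < η < 1, this is a necessity.

0.101 (necessity)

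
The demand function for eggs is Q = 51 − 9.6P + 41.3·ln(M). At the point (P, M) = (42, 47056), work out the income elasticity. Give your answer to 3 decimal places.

At P = 42, M = 47056: Q = 92.151.
Holding P constant, ∂Q/∂M = 41.3/M = 0.000877678.
η_M = (∂Q/∂M)·(M/Q) = 0.000877678 × (47056/92.151) = 0.448.

0.448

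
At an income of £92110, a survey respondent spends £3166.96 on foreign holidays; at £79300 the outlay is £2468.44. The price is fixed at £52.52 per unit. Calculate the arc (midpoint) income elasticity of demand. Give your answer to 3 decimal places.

With a constant price, Q₁ = 3166.96/52.52 = 60.300 and Q₂ = 2468.44/52.52 = 47.000 (equivalently, work directly with expenditure since P cancels).
Midpoint %ΔQ = (2468.44 − 3166.96)/2817.70 = -0.24790; midpoint %ΔI = (79300 − 92110)/85705 = -0.14947.
η = -0.24790 / -0.14947 = 1.659.

1.659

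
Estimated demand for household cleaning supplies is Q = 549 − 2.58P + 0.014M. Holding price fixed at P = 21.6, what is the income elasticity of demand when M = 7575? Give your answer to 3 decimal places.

0.177

At P = 21.6, M = 7575: Q = 599.322.
Holding P constant, ∂Q/∂M = 0.014.
η_M = (∂Q/∂M)·(M/Q) = 0.014 × (7575/599.322) = 0.177.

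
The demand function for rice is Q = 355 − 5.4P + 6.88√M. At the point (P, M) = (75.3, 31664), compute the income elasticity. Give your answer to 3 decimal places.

At P = 75.3, M = 31664: Q = 1172.633.
Holding P constant, ∂Q/∂M = 6.88/(2√M) = 0.0193319.
η_M = (∂Q/∂M)·(M/Q) = 0.0193319 × (31664/1172.633) = 0.522.

0.522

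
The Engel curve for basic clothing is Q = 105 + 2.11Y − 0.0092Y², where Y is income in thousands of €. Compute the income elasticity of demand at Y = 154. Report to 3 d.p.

-0.526

At Y = 154: Q = 211.7528.
dQ/dY = 2.11 − 0.0184Y = -0.72360.
η = (dQ/dY)·(Y/Q) = -0.72360 × (154/211.7528) = -0.526.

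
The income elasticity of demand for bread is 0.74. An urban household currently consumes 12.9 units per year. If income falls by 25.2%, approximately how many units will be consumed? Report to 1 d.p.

10.5

%ΔQ ≈ η × %ΔI = 0.74 × (-25.2%) = -18.648%.
New Q ≈ 12.9 × (1 − 0.18648) = 10.5.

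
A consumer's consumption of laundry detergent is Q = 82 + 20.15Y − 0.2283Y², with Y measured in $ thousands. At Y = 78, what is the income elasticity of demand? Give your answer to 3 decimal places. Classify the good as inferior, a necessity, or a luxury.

-4.557 (inferior good)

At Y = 78: Q = 264.7228.
dQ/dY = 20.15 − 0.4566Y = -15.46480.
η = (dQ/dY)·(Y/Q) = -15.46480 × (78/264.7228) = -4.557.
η < 0 ⇒ inferior good.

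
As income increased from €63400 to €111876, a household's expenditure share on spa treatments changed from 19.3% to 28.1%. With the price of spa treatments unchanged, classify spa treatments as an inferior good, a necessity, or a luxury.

luxury

The budget share rises as income rises, so η > 1.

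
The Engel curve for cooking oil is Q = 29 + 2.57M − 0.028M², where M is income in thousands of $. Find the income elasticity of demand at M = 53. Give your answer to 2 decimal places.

-0.24

At M = 53: Q = 86.5580.
dQ/dM = 2.57 − 0.056M = -0.39800.
η = (dQ/dM)·(M/Q) = -0.39800 × (53/86.5580) = -0.24.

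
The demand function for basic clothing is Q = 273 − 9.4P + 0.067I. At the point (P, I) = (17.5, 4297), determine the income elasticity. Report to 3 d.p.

0.726

At P = 17.5, I = 4297: Q = 396.399.
Holding P constant, ∂Q/∂I = 0.067.
η_I = (∂Q/∂I)·(I/Q) = 0.067 × (4297/396.399) = 0.726.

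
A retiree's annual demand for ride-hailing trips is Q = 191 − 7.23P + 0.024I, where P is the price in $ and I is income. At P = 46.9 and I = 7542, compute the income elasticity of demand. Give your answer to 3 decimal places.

At P = 46.9, I = 7542: Q = 32.921.
Holding P constant, ∂Q/∂I = 0.024.
η_I = (∂Q/∂I)·(I/Q) = 0.024 × (7542/32.921) = 5.498.

5.498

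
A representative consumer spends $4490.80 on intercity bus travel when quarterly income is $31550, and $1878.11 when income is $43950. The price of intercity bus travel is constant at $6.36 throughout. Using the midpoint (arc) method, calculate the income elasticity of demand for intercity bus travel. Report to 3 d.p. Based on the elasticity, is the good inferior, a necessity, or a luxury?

-2.498 (inferior good)

With a constant price, Q₁ = 4490.80/6.36 = 706.101 and Q₂ = 1878.11/6.36 = 295.300 (equivalently, work directly with expenditure since P cancels).
Midpoint %ΔQ = (1878.11 − 4490.80)/3184.46 = -0.82045; midpoint %ΔI = (43950 − 31550)/37750 = 0.32848.
η = -0.82045 / 0.32848 = -2.498.
η < 0 ⇒ inferior good.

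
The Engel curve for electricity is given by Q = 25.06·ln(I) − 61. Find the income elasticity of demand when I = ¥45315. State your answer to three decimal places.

At I = 45315: Q = 207.678.
dQ/dI = 25.06/I = 0.000553018 at this income.
η = (dQ/dI)·(I/Q) = 0.000553018 × (45315/207.678) = 0.121.

0.121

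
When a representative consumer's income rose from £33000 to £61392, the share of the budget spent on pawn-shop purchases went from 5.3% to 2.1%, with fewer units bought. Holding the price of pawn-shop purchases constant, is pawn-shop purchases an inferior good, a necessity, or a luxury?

inferior good

Quantity demanded falls as income rises, so η < 0.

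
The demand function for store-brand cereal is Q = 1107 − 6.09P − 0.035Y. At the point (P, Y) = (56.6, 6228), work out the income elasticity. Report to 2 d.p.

-0.40

At P = 56.6, Y = 6228: Q = 544.326.
Holding P constant, ∂Q/∂Y = −0.035.
η_Y = (∂Q/∂Y)·(Y/Q) = -0.035 × (6228/544.326) = -0.40.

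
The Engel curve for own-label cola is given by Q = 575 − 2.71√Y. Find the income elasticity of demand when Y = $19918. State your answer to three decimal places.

-0.993

At Y = 19918: Q = 192.535.
dQ/dY = -2.71/(2√Y) = -0.009601 at this income.
η = (dQ/dY)·(Y/Q) = -0.009601 × (19918/192.535) = -0.993.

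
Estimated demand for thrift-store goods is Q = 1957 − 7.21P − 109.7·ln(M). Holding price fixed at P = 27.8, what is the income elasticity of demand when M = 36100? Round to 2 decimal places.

At P = 27.8, M = 36100: Q = 605.365.
Holding P constant, ∂Q/∂M = -109.7/M = -0.00303878.
η_M = (∂Q/∂M)·(M/Q) = -0.00303878 × (36100/605.365) = -0.18.

-0.18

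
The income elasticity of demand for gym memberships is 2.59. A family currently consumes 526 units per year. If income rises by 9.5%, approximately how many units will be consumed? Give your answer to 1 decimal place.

655.4

%ΔQ ≈ η × %ΔI = 2.59 × 9.5% = 24.605%.
New Q ≈ 526 × (1 + 0.24605) = 655.4.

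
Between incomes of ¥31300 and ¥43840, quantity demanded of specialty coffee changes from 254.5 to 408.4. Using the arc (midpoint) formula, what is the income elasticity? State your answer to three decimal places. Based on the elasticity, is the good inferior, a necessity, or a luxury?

ΔQ = 408.4 − 254.5 = 153.9; midpoint Q̄ = (254.5 + 408.4)/2 = 331.45.
ΔI = 43840 − 31300 = 12540; midpoint Ī = (31300 + 43840)/2 = 37570.
η = (ΔQ/Q̄) ÷ (ΔI/Ī) = (153.9/331.45) ÷ (12540/37570) = 1.391.
η > 1 ⇒ luxury.

1.391 (luxury)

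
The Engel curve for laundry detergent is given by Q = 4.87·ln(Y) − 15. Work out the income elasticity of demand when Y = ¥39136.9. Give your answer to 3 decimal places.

0.133

At Y = 39136.9: Q = 36.499.
dQ/dY = 4.87/Y = 0.000124435 at this income.
η = (dQ/dY)·(Y/Q) = 0.000124435 × (39136.9/36.499) = 0.133.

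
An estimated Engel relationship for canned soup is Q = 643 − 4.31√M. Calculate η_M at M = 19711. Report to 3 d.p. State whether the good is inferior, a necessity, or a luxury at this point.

At M = 19711: Q = 37.894.
dQ/dM = -4.31/(2√M) = -0.0153495 at this income.
η = (dQ/dM)·(M/Q) = -0.0153495 × (19711/37.894) = -7.984.
Since η < 0, the good is an inferior good.

-7.984 (inferior good)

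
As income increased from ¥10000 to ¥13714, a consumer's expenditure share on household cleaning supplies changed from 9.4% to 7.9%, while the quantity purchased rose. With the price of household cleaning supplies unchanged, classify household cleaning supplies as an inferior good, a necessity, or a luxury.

necessity

Quantity rises but the budget share falls as income rises, so 0 < η < 1.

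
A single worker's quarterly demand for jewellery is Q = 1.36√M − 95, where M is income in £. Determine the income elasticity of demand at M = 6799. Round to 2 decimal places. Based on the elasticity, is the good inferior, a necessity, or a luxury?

At M = 6799: Q = 17.140.
dQ/dM = 1.36/(2√M) = 0.00824682 at this income.
η = (dQ/dM)·(M/Q) = 0.00824682 × (6799/17.140) = 3.27.
Since η > 1, the good is a luxury.

3.27 (luxury)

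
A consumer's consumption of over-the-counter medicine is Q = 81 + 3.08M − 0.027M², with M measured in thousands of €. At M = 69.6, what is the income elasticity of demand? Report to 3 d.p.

At M = 69.6: Q = 164.5757.
dQ/dM = 3.08 − 0.054M = -0.67840.
η = (dQ/dM)·(M/Q) = -0.67840 × (69.6/164.5757) = -0.287.

-0.287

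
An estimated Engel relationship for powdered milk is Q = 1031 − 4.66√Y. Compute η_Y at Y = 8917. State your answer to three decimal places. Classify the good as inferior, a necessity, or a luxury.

-0.372 (inferior good)

At Y = 8917: Q = 590.957.
dQ/dY = -4.66/(2√Y) = -0.0246744 at this income.
η = (dQ/dY)·(Y/Q) = -0.0246744 × (8917/590.957) = -0.372.
Since η < 0, the good is an inferior good.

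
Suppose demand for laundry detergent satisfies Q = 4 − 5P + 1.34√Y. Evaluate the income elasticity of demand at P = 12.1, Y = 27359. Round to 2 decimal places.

At P = 12.1, Y = 27359: Q = 165.143.
Holding P constant, ∂Q/∂Y = 1.34/(2√Y) = 0.00405065.
η_Y = (∂Q/∂Y)·(Y/Q) = 0.00405065 × (27359/165.143) = 0.67.

0.67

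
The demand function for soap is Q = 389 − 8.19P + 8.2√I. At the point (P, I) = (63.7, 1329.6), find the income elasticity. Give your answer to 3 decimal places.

At P = 63.7, I = 1329.6: Q = 166.299.
Holding P constant, ∂Q/∂I = 8.2/(2√I) = 0.112441.
η_I = (∂Q/∂I)·(I/Q) = 0.112441 × (1329.6/166.299) = 0.899.

0.899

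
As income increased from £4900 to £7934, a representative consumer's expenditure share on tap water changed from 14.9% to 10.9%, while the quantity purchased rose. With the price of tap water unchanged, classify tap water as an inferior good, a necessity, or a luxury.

Quantity rises but the budget share falls as income rises, so 0 < η < 1.

necessity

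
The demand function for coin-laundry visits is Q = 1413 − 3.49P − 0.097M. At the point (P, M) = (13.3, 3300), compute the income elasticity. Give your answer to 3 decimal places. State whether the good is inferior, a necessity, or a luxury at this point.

-0.306 (inferior good)

At P = 13.3, M = 3300: Q = 1046.483.
Holding P constant, ∂Q/∂M = −0.097.
η_M = (∂Q/∂M)·(M/Q) = -0.097 × (3300/1046.483) = -0.306.
Since η < 0, this is an inferior good.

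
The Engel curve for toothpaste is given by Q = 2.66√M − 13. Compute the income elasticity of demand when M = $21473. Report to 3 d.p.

At M = 21473: Q = 376.788.
dQ/dM = 2.66/(2√M) = 0.00907623 at this income.
η = (dQ/dM)·(M/Q) = 0.00907623 × (21473/376.788) = 0.517.

0.517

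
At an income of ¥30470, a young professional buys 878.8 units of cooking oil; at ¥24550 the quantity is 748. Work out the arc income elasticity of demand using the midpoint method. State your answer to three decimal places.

0.747

ΔQ = 748 − 878.8 = -130.8; midpoint Q̄ = (878.8 + 748)/2 = 813.4.
ΔI = 24550 − 30470 = -5920; midpoint Ī = (30470 + 24550)/2 = 27510.
η = (ΔQ/Q̄) ÷ (ΔI/Ī) = (-130.8/813.4) ÷ (-5920/27510) = 0.747.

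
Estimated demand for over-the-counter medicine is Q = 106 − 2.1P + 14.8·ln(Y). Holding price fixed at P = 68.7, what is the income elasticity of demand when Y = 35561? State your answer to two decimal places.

At P = 68.7, Y = 35561: Q = 116.819.
Holding P constant, ∂Q/∂Y = 14.8/Y = 0.000416186.
η_Y = (∂Q/∂Y)·(Y/Q) = 0.000416186 × (35561/116.819) = 0.13.

0.13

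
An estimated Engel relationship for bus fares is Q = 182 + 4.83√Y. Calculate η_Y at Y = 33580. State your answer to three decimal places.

0.415

At Y = 33580: Q = 1067.090.
dQ/dY = 4.83/(2√Y) = 0.0131788 at this income.
η = (dQ/dY)·(Y/Q) = 0.0131788 × (33580/1067.090) = 0.415.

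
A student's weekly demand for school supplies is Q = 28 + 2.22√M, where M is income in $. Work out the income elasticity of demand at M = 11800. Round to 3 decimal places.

At M = 11800: Q = 269.154.
dQ/dM = 2.22/(2√M) = 0.0102184 at this income.
η = (dQ/dM)·(M/Q) = 0.0102184 × (11800/269.154) = 0.448.

0.448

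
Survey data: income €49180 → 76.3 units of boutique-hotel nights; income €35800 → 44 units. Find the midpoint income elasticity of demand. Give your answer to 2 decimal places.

ΔQ = 44 − 76.3 = -32.3; midpoint Q̄ = (76.3 + 44)/2 = 60.15.
ΔI = 35800 − 49180 = -13380; midpoint Ī = (49180 + 35800)/2 = 42490.
η = (ΔQ/Q̄) ÷ (ΔI/Ī) = (-32.3/60.15) ÷ (-13380/42490) = 1.71.

1.71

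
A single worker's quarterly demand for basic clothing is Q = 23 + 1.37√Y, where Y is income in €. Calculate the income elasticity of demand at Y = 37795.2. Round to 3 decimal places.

At Y = 37795.2: Q = 289.342.
dQ/dY = 1.37/(2√Y) = 0.00352348 at this income.
η = (dQ/dY)·(Y/Q) = 0.00352348 × (37795.2/289.342) = 0.460.

0.460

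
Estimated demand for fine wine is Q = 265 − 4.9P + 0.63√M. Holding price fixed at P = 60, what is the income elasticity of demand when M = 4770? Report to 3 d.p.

1.499

At P = 60, M = 4770: Q = 14.511.
Holding P constant, ∂Q/∂M = 0.63/(2√M) = 0.00456091.
η_M = (∂Q/∂M)·(M/Q) = 0.00456091 × (4770/14.511) = 1.499.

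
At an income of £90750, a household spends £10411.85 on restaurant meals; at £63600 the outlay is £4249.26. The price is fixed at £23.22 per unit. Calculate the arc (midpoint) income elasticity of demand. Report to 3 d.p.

2.390

With a constant price, Q₁ = 10411.85/23.22 = 448.400 and Q₂ = 4249.26/23.22 = 183.000 (equivalently, work directly with expenditure since P cancels).
Midpoint %ΔQ = (4249.26 − 10411.85)/7330.56 = -0.84067; midpoint %ΔI = (63600 − 90750)/77175 = -0.35180.
η = -0.84067 / -0.35180 = 2.390.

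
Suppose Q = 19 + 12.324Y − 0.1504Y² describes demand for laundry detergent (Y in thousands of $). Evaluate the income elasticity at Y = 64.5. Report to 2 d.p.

At Y = 64.5: Q = 188.1964.
dQ/dY = 12.324 − 0.3008Y = -7.07760.
η = (dQ/dY)·(Y/Q) = -7.07760 × (64.5/188.1964) = -2.43.

-2.43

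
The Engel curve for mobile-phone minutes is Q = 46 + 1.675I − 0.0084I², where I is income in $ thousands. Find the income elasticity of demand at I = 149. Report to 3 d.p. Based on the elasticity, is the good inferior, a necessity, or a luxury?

-1.131 (inferior good)

At I = 149: Q = 109.0866.
dQ/dI = 1.675 − 0.0168I = -0.82820.
η = (dQ/dI)·(I/Q) = -0.82820 × (149/109.0866) = -1.131.
η < 0 ⇒ inferior good.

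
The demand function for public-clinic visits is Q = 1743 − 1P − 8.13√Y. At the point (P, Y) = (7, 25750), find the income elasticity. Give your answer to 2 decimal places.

-1.51

At P = 7, Y = 25750: Q = 431.395.
Holding P constant, ∂Q/∂Y = -8.13/(2√Y) = -0.0253321.
η_Y = (∂Q/∂Y)·(Y/Q) = -0.0253321 × (25750/431.395) = -1.51.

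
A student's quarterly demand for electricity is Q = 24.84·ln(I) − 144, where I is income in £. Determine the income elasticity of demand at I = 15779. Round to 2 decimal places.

0.26

At I = 15779: Q = 96.114.
dQ/dI = 24.84/I = 0.00157424 at this income.
η = (dQ/dI)·(I/Q) = 0.00157424 × (15779/96.114) = 0.26.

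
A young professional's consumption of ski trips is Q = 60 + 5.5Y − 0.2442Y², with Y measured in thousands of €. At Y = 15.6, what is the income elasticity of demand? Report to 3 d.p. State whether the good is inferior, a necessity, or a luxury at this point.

-0.383 (inferior good)

At Y = 15.6: Q = 86.3715.
dQ/dY = 5.5 − 0.4884Y = -2.11904.
η = (dQ/dY)·(Y/Q) = -2.11904 × (15.6/86.3715) = -0.383.
η < 0 ⇒ inferior good.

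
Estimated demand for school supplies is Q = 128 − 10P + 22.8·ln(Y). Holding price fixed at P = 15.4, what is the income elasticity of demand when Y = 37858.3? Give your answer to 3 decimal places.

At P = 15.4, Y = 37858.3: Q = 214.349.
Holding P constant, ∂Q/∂Y = 22.8/Y = 0.000602246.
η_Y = (∂Q/∂Y)·(Y/Q) = 0.000602246 × (37858.3/214.349) = 0.106.

0.106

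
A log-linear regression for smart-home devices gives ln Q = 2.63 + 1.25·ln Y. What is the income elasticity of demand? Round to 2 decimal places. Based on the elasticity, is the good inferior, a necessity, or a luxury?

1.25 (luxury)

In a log-linear demand, the coefficient on ln Y is the income elasticity.
So η = 1.25.
η > 1 ⇒ luxury.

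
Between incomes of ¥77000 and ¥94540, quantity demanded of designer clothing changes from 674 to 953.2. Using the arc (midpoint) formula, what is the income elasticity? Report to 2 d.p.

1.68

ΔQ = 953.2 − 674 = 279.2; midpoint Q̄ = (674 + 953.2)/2 = 813.6.
ΔI = 94540 − 77000 = 17540; midpoint Ī = (77000 + 94540)/2 = 85770.
η = (ΔQ/Q̄) ÷ (ΔI/Ī) = (279.2/813.6) ÷ (17540/85770) = 1.68.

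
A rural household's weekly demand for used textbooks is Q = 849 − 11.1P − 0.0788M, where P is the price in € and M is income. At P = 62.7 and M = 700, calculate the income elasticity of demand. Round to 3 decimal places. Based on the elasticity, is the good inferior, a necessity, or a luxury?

At P = 62.7, M = 700: Q = 97.870.
Holding P constant, ∂Q/∂M = −0.0788.
η_M = (∂Q/∂M)·(M/Q) = -0.0788 × (700/97.870) = -0.564.
Since η < 0, this is an inferior good.

-0.564 (inferior good)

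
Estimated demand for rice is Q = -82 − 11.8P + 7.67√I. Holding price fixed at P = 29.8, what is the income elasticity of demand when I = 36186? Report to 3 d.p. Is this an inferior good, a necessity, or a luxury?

0.711 (necessity)

At P = 29.8, I = 36186: Q = 1025.395.
Holding P constant, ∂Q/∂I = 7.67/(2√I) = 0.0201602.
η_I = (∂Q/∂I)·(I/Q) = 0.0201602 × (36186/1025.395) = 0.711.
Since 0 < η < 1, this is a necessity.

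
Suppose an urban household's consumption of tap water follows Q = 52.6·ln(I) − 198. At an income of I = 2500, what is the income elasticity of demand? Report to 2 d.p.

At I = 2500: Q = 213.545.
dQ/dI = 52.6/I = 0.02104 at this income.
η = (dQ/dI)·(I/Q) = 0.02104 × (2500/213.545) = 0.25.

0.25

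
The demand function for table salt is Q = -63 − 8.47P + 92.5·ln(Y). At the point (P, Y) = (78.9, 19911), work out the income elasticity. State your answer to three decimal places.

At P = 78.9, Y = 19911: Q = 184.377.
Holding P constant, ∂Q/∂Y = 92.5/Y = 0.00464567.
η_Y = (∂Q/∂Y)·(Y/Q) = 0.00464567 × (19911/184.377) = 0.502.

0.502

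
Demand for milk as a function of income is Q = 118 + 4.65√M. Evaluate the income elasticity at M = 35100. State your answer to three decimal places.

0.440

At M = 35100: Q = 989.177.
dQ/dM = 4.65/(2√M) = 0.0124099 at this income.
η = (dQ/dM)·(M/Q) = 0.0124099 × (35100/989.177) = 0.440.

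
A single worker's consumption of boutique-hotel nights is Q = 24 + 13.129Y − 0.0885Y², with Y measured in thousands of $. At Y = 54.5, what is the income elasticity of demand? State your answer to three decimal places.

At Y = 54.5: Q = 476.6634.
dQ/dY = 13.129 − 0.177Y = 3.48250.
η = (dQ/dY)·(Y/Q) = 3.48250 × (54.5/476.6634) = 0.398.

0.398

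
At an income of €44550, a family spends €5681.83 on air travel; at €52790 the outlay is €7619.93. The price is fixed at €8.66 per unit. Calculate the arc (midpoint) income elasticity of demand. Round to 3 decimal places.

1.721

With a constant price, Q₁ = 5681.83/8.66 = 656.100 and Q₂ = 7619.93/8.66 = 879.900 (equivalently, work directly with expenditure since P cancels).
Midpoint %ΔQ = (7619.93 − 5681.83)/6650.88 = 0.29141; midpoint %ΔI = (52790 − 44550)/48670 = 0.16930.
η = 0.29141 / 0.16930 = 1.721.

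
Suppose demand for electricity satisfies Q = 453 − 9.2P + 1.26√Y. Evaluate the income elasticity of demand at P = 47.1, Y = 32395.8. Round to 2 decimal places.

At P = 47.1, Y = 32395.8: Q = 246.465.
Holding P constant, ∂Q/∂Y = 1.26/(2√Y) = 0.00350023.
η_Y = (∂Q/∂Y)·(Y/Q) = 0.00350023 × (32395.8/246.465) = 0.46.

0.46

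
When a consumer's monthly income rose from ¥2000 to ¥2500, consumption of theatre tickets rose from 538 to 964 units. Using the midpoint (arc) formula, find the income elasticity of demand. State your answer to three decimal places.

ΔQ = 964 − 538 = 426; midpoint Q̄ = (538 + 964)/2 = 751.
ΔI = 2500 − 2000 = 500; midpoint Ī = (2000 + 2500)/2 = 2250.
η = (ΔQ/Q̄) ÷ (ΔI/Ī) = (426/751) ÷ (500/2250) = 2.553.

2.553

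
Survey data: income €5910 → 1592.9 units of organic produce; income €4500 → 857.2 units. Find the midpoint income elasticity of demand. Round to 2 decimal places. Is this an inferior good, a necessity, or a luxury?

2.22 (luxury)

ΔQ = 857.2 − 1592.9 = -735.7; midpoint Q̄ = (1592.9 + 857.2)/2 = 1225.05.
ΔI = 4500 − 5910 = -1410; midpoint Ī = (5910 + 4500)/2 = 5205.
η = (ΔQ/Q̄) ÷ (ΔI/Ī) = (-735.7/1225.05) ÷ (-1410/5205) = 2.22.
η > 1 ⇒ luxury.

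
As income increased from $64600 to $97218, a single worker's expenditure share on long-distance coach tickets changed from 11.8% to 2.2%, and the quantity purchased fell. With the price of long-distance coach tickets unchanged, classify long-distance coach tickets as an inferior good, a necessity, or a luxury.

inferior good

Quantity demanded falls as income rises, so η < 0.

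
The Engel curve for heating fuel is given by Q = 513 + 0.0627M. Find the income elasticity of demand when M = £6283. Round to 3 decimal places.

0.434

At M = 6283: Q = 906.944.
dQ/dM = 0.0627.
η = (dQ/dM)·(M/Q) = 0.0627 × (6283/906.944) = 0.434.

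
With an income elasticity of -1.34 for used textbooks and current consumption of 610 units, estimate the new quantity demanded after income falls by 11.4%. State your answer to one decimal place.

703.2

%ΔQ ≈ η × %ΔI = -1.34 × (-11.4%) = 15.276%.
New Q ≈ 610 × (1 + 0.15276) = 703.2.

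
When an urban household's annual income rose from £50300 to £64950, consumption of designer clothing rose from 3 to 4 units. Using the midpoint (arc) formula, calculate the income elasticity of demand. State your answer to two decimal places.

ΔQ = 4 − 3 = 1; midpoint Q̄ = (3 + 4)/2 = 3.5.
ΔI = 64950 − 50300 = 14650; midpoint Ī = (50300 + 64950)/2 = 57625.
η = (ΔQ/Q̄) ÷ (ΔI/Ī) = (1/3.5) ÷ (14650/57625) = 1.12.

1.12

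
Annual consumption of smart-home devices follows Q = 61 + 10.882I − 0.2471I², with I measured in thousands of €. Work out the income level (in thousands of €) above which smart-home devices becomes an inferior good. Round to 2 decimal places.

dQ/dI = 10.882 − 0.4942I.
The good is inferior where dQ/dI < 0. Setting dQ/dI = 0 gives I = 10.882 / 0.4942 = 22.02.

22.02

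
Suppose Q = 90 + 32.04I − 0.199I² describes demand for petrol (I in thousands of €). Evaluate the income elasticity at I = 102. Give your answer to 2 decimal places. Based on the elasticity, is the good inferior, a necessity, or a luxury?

At I = 102: Q = 1287.6840.
dQ/dI = 32.04 − 0.398I = -8.55600.
η = (dQ/dI)·(I/Q) = -8.55600 × (102/1287.6840) = -0.68.
η < 0 ⇒ inferior good.

-0.68 (inferior good)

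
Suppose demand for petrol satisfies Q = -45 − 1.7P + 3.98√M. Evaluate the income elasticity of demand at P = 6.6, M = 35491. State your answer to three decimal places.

0.541

At P = 6.6, M = 35491: Q = 693.574.
Holding P constant, ∂Q/∂M = 3.98/(2√M) = 0.0105632.
η_M = (∂Q/∂M)·(M/Q) = 0.0105632 × (35491/693.574) = 0.541.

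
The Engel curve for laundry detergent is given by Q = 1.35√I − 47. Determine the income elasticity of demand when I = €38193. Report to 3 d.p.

At I = 38193: Q = 216.831.
dQ/dI = 1.35/(2√I) = 0.00345392 at this income.
η = (dQ/dI)·(I/Q) = 0.00345392 × (38193/216.831) = 0.608.

0.608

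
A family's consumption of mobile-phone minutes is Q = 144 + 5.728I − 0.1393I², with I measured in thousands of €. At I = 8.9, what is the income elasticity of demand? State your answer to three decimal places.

0.157

At I = 8.9: Q = 183.9452.
dQ/dI = 5.728 − 0.2786I = 3.24846.
η = (dQ/dI)·(I/Q) = 3.24846 × (8.9/183.9452) = 0.157.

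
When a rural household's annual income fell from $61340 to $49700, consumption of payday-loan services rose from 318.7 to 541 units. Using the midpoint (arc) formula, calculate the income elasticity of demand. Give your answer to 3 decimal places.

-2.467

ΔQ = 541 − 318.7 = 222.3; midpoint Q̄ = (318.7 + 541)/2 = 429.85.
ΔI = 49700 − 61340 = -11640; midpoint Ī = (61340 + 49700)/2 = 55520.
η = (ΔQ/Q̄) ÷ (ΔI/Ī) = (222.3/429.85) ÷ (-11640/55520) = -2.467.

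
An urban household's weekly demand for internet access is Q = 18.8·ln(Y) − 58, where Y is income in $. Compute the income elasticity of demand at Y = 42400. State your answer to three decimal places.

0.132

At Y = 42400: Q = 142.312.
dQ/dY = 18.8/Y = 0.000443396 at this income.
η = (dQ/dY)·(Y/Q) = 0.000443396 × (42400/142.312) = 0.132.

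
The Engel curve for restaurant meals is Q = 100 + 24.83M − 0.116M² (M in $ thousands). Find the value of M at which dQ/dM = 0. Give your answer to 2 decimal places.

107.03

dQ/dM = 24.83 − 0.232M.
The good is inferior where dQ/dM < 0. Setting dQ/dM = 0 gives M = 24.83 / 0.232 = 107.03.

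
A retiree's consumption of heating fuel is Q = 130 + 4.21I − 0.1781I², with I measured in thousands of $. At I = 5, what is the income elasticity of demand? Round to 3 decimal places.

0.083

At I = 5: Q = 146.5975.
dQ/dI = 4.21 − 0.3562I = 2.42900.
η = (dQ/dI)·(I/Q) = 2.42900 × (5/146.5975) = 0.083.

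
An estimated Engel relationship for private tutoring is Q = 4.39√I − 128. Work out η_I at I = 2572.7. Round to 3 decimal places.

1.176

At I = 2572.7: Q = 94.669.
dQ/dI = 4.39/(2√I) = 0.0432753 at this income.
η = (dQ/dI)·(I/Q) = 0.0432753 × (2572.7/94.669) = 1.176.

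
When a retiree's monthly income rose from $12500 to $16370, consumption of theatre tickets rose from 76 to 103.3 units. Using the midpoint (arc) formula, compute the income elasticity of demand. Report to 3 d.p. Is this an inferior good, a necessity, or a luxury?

1.136 (luxury)

ΔQ = 103.3 − 76 = 27.3; midpoint Q̄ = (76 + 103.3)/2 = 89.65.
ΔI = 16370 − 12500 = 3870; midpoint Ī = (12500 + 16370)/2 = 14435.
η = (ΔQ/Q̄) ÷ (ΔI/Ī) = (27.3/89.65) ÷ (3870/14435) = 1.136.
η > 1 ⇒ luxury.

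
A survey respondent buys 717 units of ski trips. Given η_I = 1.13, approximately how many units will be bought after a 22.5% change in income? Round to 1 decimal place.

899.3

%ΔQ ≈ η × %ΔI = 1.13 × 22.5% = 25.425%.
New Q ≈ 717 × (1 + 0.25425) = 899.3.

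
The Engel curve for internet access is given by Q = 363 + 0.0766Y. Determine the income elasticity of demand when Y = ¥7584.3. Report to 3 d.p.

0.615

At Y = 7584.3: Q = 943.957.
dQ/dY = 0.0766.
η = (dQ/dY)·(Y/Q) = 0.0766 × (7584.3/943.957) = 0.615.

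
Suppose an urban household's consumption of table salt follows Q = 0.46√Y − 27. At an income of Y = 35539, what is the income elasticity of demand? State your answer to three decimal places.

0.726

At Y = 35539: Q = 59.718.
dQ/dY = 0.46/(2√Y) = 0.00122004 at this income.
η = (dQ/dY)·(Y/Q) = 0.00122004 × (35539/59.718) = 0.726.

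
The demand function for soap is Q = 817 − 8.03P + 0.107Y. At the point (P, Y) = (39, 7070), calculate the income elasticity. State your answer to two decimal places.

0.60

At P = 39, Y = 7070: Q = 1260.320.
Holding P constant, ∂Q/∂Y = 0.107.
η_Y = (∂Q/∂Y)·(Y/Q) = 0.107 × (7070/1260.320) = 0.60.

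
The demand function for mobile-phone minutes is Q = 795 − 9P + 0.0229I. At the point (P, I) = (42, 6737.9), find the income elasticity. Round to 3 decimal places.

At P = 42, I = 6737.9: Q = 571.298.
Holding P constant, ∂Q/∂I = 0.0229.
η_I = (∂Q/∂I)·(I/Q) = 0.0229 × (6737.9/571.298) = 0.270.

0.270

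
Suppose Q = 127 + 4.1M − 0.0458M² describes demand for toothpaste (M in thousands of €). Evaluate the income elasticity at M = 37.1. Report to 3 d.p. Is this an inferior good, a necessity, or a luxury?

At M = 37.1: Q = 216.0704.
dQ/dM = 4.1 − 0.0916M = 0.70164.
η = (dQ/dM)·(M/Q) = 0.70164 × (37.1/216.0704) = 0.120.
0 < η < 1 ⇒ necessity.

0.120 (necessity)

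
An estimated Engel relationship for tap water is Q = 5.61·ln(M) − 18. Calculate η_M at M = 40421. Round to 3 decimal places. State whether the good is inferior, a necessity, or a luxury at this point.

At M = 40421: Q = 41.506.
dQ/dM = 5.61/M = 0.000138789 at this income.
η = (dQ/dM)·(M/Q) = 0.000138789 × (40421/41.506) = 0.135.
Since 0 < η < 1, the good is a necessity.

0.135 (necessity)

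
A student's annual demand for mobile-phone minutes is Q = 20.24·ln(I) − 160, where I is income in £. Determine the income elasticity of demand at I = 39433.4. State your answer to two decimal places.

At I = 39433.4: Q = 54.187.
dQ/dI = 20.24/I = 0.00051327 at this income.
η = (dQ/dI)·(I/Q) = 0.00051327 × (39433.4/54.187) = 0.37.

0.37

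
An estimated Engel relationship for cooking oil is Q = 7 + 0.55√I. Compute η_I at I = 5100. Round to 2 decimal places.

0.42

At I = 5100: Q = 46.278.
dQ/dI = 0.55/(2√I) = 0.00385077 at this income.
η = (dQ/dI)·(I/Q) = 0.00385077 × (5100/46.278) = 0.42.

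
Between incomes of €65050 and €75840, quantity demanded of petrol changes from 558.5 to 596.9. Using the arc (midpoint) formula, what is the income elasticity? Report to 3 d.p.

ΔQ = 596.9 − 558.5 = 38.4; midpoint Q̄ = (558.5 + 596.9)/2 = 577.7.
ΔI = 75840 − 65050 = 10790; midpoint Ī = (65050 + 75840)/2 = 70445.
η = (ΔQ/Q̄) ÷ (ΔI/Ī) = (38.4/577.7) ÷ (10790/70445) = 0.434.

0.434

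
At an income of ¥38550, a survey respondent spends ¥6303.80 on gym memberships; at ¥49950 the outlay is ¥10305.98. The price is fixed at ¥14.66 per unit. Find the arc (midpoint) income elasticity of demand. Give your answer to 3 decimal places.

With a constant price, Q₁ = 6303.80/14.66 = 430.000 and Q₂ = 10305.98/14.66 = 703.000 (equivalently, work directly with expenditure since P cancels).
Midpoint %ΔQ = (10305.98 − 6303.80)/8304.89 = 0.48191; midpoint %ΔI = (49950 − 38550)/44250 = 0.25763.
η = 0.48191 / 0.25763 = 1.871.

1.871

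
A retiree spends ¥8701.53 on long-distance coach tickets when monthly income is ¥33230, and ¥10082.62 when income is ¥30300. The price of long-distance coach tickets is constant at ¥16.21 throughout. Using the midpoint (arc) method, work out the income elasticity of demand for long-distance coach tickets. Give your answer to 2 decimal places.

-1.59

With a constant price, Q₁ = 8701.53/16.21 = 536.800 and Q₂ = 10082.62/16.21 = 622.000 (equivalently, work directly with expenditure since P cancels).
Midpoint %ΔQ = (10082.62 − 8701.53)/9392.08 = 0.14705; midpoint %ΔI = (30300 − 33230)/31765 = -0.09224.
η = 0.14705 / -0.09224 = -1.59.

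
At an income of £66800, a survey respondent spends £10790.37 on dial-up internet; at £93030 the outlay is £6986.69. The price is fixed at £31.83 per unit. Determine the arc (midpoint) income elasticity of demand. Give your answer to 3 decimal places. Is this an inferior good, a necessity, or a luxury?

With a constant price, Q₁ = 10790.37/31.83 = 339.000 and Q₂ = 6986.69/31.83 = 219.500 (equivalently, work directly with expenditure since P cancels).
Midpoint %ΔQ = (6986.69 − 10790.37)/8888.53 = -0.42793; midpoint %ΔI = (93030 − 66800)/79915 = 0.32822.
η = -0.42793 / 0.32822 = -1.304.
η < 0 ⇒ inferior good.

-1.304 (inferior good)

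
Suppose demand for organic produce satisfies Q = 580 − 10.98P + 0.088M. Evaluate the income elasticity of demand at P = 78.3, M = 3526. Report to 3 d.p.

10.155

At P = 78.3, M = 3526: Q = 30.554.
Holding P constant, ∂Q/∂M = 0.088.
η_M = (∂Q/∂M)·(M/Q) = 0.088 × (3526/30.554) = 10.155.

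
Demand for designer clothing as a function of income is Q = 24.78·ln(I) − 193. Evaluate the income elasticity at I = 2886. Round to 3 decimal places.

5.584

At I = 2886: Q = 4.438.
dQ/dI = 24.78/I = 0.00858628 at this income.
η = (dQ/dI)·(I/Q) = 0.00858628 × (2886/4.438) = 5.584.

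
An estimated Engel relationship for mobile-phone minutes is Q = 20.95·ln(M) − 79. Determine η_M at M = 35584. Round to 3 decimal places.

0.149

At M = 35584: Q = 140.549.
dQ/dM = 20.95/M = 0.000588748 at this income.
η = (dQ/dM)·(M/Q) = 0.000588748 × (35584/140.549) = 0.149.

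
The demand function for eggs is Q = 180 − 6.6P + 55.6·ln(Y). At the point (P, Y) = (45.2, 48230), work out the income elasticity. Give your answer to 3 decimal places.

At P = 45.2, Y = 48230: Q = 481.256.
Holding P constant, ∂Q/∂Y = 55.6/Y = 0.00115281.
η_Y = (∂Q/∂Y)·(Y/Q) = 0.00115281 × (48230/481.256) = 0.116.

0.116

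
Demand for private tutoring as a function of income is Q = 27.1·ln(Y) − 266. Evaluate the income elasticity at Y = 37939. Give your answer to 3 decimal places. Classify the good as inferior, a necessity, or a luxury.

1.373 (luxury)

At Y = 37939: Q = 19.735.
dQ/dY = 27.1/Y = 0.000714305 at this income.
η = (dQ/dY)·(Y/Q) = 0.000714305 × (37939/19.735) = 1.373.
Since η > 1, the good is a luxury.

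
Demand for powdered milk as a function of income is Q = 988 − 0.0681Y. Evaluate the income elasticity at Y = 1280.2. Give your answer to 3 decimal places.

-0.097

At Y = 1280.2: Q = 900.818.
dQ/dY = −0.0681.
η = (dQ/dY)·(Y/Q) = -0.0681 × (1280.2/900.818) = -0.097.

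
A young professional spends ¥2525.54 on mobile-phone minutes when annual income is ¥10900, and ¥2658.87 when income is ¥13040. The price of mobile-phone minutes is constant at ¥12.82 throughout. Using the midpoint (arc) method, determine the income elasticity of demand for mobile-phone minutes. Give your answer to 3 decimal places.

0.288

With a constant price, Q₁ = 2525.54/12.82 = 197.000 and Q₂ = 2658.87/12.82 = 207.400 (equivalently, work directly with expenditure since P cancels).
Midpoint %ΔQ = (2658.87 − 2525.54)/2592.21 = 0.05143; midpoint %ΔI = (13040 − 10900)/11970 = 0.17878.
η = 0.05143 / 0.17878 = 0.288.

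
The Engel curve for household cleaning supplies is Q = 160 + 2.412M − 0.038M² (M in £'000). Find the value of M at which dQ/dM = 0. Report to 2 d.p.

31.74

dQ/dM = 2.412 − 0.076M.
The good is inferior where dQ/dM < 0. Setting dQ/dM = 0 gives M = 2.412 / 0.076 = 31.74.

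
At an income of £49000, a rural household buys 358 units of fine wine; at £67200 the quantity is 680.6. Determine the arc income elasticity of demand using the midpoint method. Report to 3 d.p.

ΔQ = 680.6 − 358 = 322.6; midpoint Q̄ = (358 + 680.6)/2 = 519.3.
ΔI = 67200 − 49000 = 18200; midpoint Ī = (49000 + 67200)/2 = 58100.
η = (ΔQ/Q̄) ÷ (ΔI/Ī) = (322.6/519.3) ÷ (18200/58100) = 1.983.

1.983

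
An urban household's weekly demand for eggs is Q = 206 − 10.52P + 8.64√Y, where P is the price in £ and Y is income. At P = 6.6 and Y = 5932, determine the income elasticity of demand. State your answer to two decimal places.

0.41

At P = 6.6, Y = 5932: Q = 802.016.
Holding P constant, ∂Q/∂Y = 8.64/(2√Y) = 0.0560897.
η_Y = (∂Q/∂Y)·(Y/Q) = 0.0560897 × (5932/802.016) = 0.41.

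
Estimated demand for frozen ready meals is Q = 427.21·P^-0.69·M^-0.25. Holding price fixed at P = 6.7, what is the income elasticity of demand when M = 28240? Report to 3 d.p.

For a multiplicative demand Q = A·P^α·M^β, the income elasticity is β everywhere.
Here β = -0.25, so η = -0.250.

-0.250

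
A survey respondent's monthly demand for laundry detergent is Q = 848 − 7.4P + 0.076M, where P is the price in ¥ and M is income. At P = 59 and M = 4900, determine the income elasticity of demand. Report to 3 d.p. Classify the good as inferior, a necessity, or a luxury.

0.475 (necessity)

At P = 59, M = 4900: Q = 783.800.
Holding P constant, ∂Q/∂M = 0.076.
η_M = (∂Q/∂M)·(M/Q) = 0.076 × (4900/783.800) = 0.475.
Since 0 < η < 1, this is a necessity.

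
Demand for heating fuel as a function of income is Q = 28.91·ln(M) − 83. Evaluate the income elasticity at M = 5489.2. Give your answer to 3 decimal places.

At M = 5489.2: Q = 165.931.
dQ/dM = 28.91/M = 0.00526671 at this income.
η = (dQ/dM)·(M/Q) = 0.00526671 × (5489.2/165.931) = 0.174.

0.174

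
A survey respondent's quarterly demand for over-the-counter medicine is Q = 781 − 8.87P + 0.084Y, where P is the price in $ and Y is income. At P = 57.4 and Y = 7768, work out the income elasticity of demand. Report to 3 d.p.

0.706

At P = 57.4, Y = 7768: Q = 924.374.
Holding P constant, ∂Q/∂Y = 0.084.
η_Y = (∂Q/∂Y)·(Y/Q) = 0.084 × (7768/924.374) = 0.706.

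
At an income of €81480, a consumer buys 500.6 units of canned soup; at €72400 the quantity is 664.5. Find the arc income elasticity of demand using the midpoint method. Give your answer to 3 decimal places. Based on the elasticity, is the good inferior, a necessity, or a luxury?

ΔQ = 664.5 − 500.6 = 163.9; midpoint Q̄ = (500.6 + 664.5)/2 = 582.55.
ΔI = 72400 − 81480 = -9080; midpoint Ī = (81480 + 72400)/2 = 76940.
η = (ΔQ/Q̄) ÷ (ΔI/Ī) = (163.9/582.55) ÷ (-9080/76940) = -2.384.
η < 0 ⇒ inferior good.

-2.384 (inferior good)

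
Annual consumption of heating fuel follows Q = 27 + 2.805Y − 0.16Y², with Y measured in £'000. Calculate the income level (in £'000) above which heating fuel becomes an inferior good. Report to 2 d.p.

8.77

dQ/dY = 2.805 − 0.32Y.
The good is inferior where dQ/dY < 0. Setting dQ/dY = 0 gives Y = 2.805 / 0.32 = 8.77.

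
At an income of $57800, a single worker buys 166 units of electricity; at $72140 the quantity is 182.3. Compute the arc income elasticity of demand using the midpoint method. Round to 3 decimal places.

ΔQ = 182.3 − 166 = 16.3; midpoint Q̄ = (166 + 182.3)/2 = 174.15.
ΔI = 72140 − 57800 = 14340; midpoint Ī = (57800 + 72140)/2 = 64970.
η = (ΔQ/Q̄) ÷ (ΔI/Ī) = (16.3/174.15) ÷ (14340/64970) = 0.424.

0.424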